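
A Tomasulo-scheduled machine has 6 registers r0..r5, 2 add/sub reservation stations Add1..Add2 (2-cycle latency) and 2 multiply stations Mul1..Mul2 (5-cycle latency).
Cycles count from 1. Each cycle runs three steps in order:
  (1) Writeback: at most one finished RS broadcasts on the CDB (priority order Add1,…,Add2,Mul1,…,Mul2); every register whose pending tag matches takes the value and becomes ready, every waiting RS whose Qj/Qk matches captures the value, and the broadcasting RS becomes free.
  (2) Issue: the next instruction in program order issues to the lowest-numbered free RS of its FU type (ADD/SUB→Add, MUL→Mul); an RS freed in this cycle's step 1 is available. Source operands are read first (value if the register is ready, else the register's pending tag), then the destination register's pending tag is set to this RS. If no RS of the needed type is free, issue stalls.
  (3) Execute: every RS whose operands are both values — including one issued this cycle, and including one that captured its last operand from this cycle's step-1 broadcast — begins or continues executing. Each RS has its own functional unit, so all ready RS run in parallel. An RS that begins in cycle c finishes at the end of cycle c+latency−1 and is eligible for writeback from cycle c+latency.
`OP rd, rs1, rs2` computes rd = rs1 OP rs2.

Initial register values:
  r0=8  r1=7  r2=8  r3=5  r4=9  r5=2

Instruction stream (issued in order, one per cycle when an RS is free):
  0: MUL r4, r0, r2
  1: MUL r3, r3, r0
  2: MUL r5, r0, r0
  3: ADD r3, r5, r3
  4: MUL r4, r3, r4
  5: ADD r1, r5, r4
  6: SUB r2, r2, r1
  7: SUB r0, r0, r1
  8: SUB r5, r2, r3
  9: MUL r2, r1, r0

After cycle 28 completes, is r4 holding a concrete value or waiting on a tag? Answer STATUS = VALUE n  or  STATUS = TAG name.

STATUS = VALUE 6656

  c1: issue MUL r4<-Mul1  regs: r0:8,r1:7,r2:8,r3:5,r4:Mul1,r5:2
  c2: issue MUL r3<-Mul2  regs: r0:8,r1:7,r2:8,r3:Mul2,r4:Mul1,r5:2
  c3: stall  regs: r0:8,r1:7,r2:8,r3:Mul2,r4:Mul1,r5:2
  c4: stall  regs: r0:8,r1:7,r2:8,r3:Mul2,r4:Mul1,r5:2
  c5: stall  regs: r0:8,r1:7,r2:8,r3:Mul2,r4:Mul1,r5:2
  c6: CDB Mul1=64; issue MUL r5<-Mul1  regs: r0:8,r1:7,r2:8,r3:Mul2,r4:64,r5:Mul1
  c7: CDB Mul2=40; issue ADD r3<-Add1  regs: r0:8,r1:7,r2:8,r3:Add1,r4:64,r5:Mul1
  c8: issue MUL r4<-Mul2  regs: r0:8,r1:7,r2:8,r3:Add1,r4:Mul2,r5:Mul1
  c9: issue ADD r1<-Add2  regs: r0:8,r1:Add2,r2:8,r3:Add1,r4:Mul2,r5:Mul1
  c10: stall  regs: r0:8,r1:Add2,r2:8,r3:Add1,r4:Mul2,r5:Mul1
  c11: CDB Mul1=64; stall  regs: r0:8,r1:Add2,r2:8,r3:Add1,r4:Mul2,r5:64
  c12: stall  regs: r0:8,r1:Add2,r2:8,r3:Add1,r4:Mul2,r5:64
  c13: CDB Add1=104; issue SUB r2<-Add1  regs: r0:8,r1:Add2,r2:Add1,r3:104,r4:Mul2,r5:64
  c14: stall  regs: r0:8,r1:Add2,r2:Add1,r3:104,r4:Mul2,r5:64
  c15: stall  regs: r0:8,r1:Add2,r2:Add1,r3:104,r4:Mul2,r5:64
  c16: stall  regs: r0:8,r1:Add2,r2:Add1,r3:104,r4:Mul2,r5:64
  c17: stall  regs: r0:8,r1:Add2,r2:Add1,r3:104,r4:Mul2,r5:64
  c18: CDB Mul2=6656; stall  regs: r0:8,r1:Add2,r2:Add1,r3:104,r4:6656,r5:64
  c19: stall  regs: r0:8,r1:Add2,r2:Add1,r3:104,r4:6656,r5:64
  c20: CDB Add2=6720; issue SUB r0<-Add2  regs: r0:Add2,r1:6720,r2:Add1,r3:104,r4:6656,r5:64
  c21: stall  regs: r0:Add2,r1:6720,r2:Add1,r3:104,r4:6656,r5:64
  c22: CDB Add1=-6712; issue SUB r5<-Add1  regs: r0:Add2,r1:6720,r2:-6712,r3:104,r4:6656,r5:Add1
  c23: CDB Add2=-6712; issue MUL r2<-Mul1  regs: r0:-6712,r1:6720,r2:Mul1,r3:104,r4:6656,r5:Add1
  c24: CDB Add1=-6816  regs: r0:-6712,r1:6720,r2:Mul1,r3:104,r4:6656,r5:-6816
  c25: -  regs: r0:-6712,r1:6720,r2:Mul1,r3:104,r4:6656,r5:-6816
  c26: -  regs: r0:-6712,r1:6720,r2:Mul1,r3:104,r4:6656,r5:-6816
  c27: -  regs: r0:-6712,r1:6720,r2:Mul1,r3:104,r4:6656,r5:-6816
  c28: CDB Mul1=-45104640  regs: r0:-6712,r1:6720,r2:-45104640,r3:104,r4:6656,r5:-6816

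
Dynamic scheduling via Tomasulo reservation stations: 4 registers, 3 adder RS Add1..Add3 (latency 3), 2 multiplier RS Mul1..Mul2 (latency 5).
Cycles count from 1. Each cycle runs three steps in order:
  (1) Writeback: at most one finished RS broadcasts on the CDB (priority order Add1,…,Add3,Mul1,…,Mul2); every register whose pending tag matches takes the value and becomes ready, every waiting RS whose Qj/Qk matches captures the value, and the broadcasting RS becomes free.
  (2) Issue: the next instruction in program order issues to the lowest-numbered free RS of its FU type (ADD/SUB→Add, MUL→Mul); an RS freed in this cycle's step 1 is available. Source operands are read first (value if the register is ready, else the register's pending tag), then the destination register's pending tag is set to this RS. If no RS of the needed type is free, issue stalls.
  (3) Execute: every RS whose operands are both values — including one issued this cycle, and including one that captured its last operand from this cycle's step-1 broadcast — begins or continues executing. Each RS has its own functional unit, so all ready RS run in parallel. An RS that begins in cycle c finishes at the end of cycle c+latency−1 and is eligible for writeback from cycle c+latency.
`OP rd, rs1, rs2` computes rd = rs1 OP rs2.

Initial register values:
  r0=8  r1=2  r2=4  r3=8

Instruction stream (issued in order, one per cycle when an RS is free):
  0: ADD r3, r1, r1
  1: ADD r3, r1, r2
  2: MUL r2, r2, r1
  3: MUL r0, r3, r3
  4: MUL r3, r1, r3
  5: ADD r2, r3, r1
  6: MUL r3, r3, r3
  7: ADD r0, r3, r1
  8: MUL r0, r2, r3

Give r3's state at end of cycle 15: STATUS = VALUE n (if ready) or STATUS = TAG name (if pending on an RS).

  c1: issue ADD r3<-Add1  regs: r0:8,r1:2,r2:4,r3:Add1
  c2: issue ADD r3<-Add2  regs: r0:8,r1:2,r2:4,r3:Add2
  c3: issue MUL r2<-Mul1  regs: r0:8,r1:2,r2:Mul1,r3:Add2
  c4: CDB Add1=4; issue MUL r0<-Mul2  regs: r0:Mul2,r1:2,r2:Mul1,r3:Add2
  c5: CDB Add2=6; stall  regs: r0:Mul2,r1:2,r2:Mul1,r3:6
  c6: stall  regs: r0:Mul2,r1:2,r2:Mul1,r3:6
  c7: stall  regs: r0:Mul2,r1:2,r2:Mul1,r3:6
  c8: CDB Mul1=8; issue MUL r3<-Mul1  regs: r0:Mul2,r1:2,r2:8,r3:Mul1
  c9: issue ADD r2<-Add1  regs: r0:Mul2,r1:2,r2:Add1,r3:Mul1
  c10: CDB Mul2=36; issue MUL r3<-Mul2  regs: r0:36,r1:2,r2:Add1,r3:Mul2
  c11: issue ADD r0<-Add2  regs: r0:Add2,r1:2,r2:Add1,r3:Mul2
  c12: stall  regs: r0:Add2,r1:2,r2:Add1,r3:Mul2
  c13: CDB Mul1=12; issue MUL r0<-Mul1  regs: r0:Mul1,r1:2,r2:Add1,r3:Mul2
  c14: -  regs: r0:Mul1,r1:2,r2:Add1,r3:Mul2
  c15: -  regs: r0:Mul1,r1:2,r2:Add1,r3:Mul2

STATUS = TAG Mul2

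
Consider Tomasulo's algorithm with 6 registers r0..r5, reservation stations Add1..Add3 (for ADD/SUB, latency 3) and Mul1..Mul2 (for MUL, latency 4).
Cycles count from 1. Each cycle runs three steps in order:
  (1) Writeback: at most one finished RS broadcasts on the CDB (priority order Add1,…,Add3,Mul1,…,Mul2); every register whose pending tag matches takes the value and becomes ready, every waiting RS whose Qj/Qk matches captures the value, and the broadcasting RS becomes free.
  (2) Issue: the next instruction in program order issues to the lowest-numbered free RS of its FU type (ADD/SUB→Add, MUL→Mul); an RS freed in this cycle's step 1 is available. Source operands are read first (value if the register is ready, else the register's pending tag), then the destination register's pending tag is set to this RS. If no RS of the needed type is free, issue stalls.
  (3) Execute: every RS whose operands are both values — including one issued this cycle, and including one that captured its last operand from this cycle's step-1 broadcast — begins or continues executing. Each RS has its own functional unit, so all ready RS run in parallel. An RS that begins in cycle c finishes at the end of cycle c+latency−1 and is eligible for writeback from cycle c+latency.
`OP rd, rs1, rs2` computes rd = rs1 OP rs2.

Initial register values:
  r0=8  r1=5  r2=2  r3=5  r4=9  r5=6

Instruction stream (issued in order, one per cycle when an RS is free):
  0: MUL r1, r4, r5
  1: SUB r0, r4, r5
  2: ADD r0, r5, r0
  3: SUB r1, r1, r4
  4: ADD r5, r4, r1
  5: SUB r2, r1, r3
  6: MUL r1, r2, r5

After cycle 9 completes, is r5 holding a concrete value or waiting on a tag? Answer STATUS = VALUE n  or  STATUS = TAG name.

STATUS = TAG Add1

c1: issue MUL r1<-Mul1 | r0:8,r1:Mul1,r2:2,r3:5,r4:9,r5:6
c2: issue SUB r0<-Add1 | r0:Add1,r1:Mul1,r2:2,r3:5,r4:9,r5:6
c3: issue ADD r0<-Add2 | r0:Add2,r1:Mul1,r2:2,r3:5,r4:9,r5:6
c4: issue SUB r1<-Add3 | r0:Add2,r1:Add3,r2:2,r3:5,r4:9,r5:6
c5: CDB Add1=3; issue ADD r5<-Add1 | r0:Add2,r1:Add3,r2:2,r3:5,r4:9,r5:Add1
c6: CDB Mul1=54; stall | r0:Add2,r1:Add3,r2:2,r3:5,r4:9,r5:Add1
c7: stall | r0:Add2,r1:Add3,r2:2,r3:5,r4:9,r5:Add1
c8: CDB Add2=9; issue SUB r2<-Add2 | r0:9,r1:Add3,r2:Add2,r3:5,r4:9,r5:Add1
c9: CDB Add3=45; issue MUL r1<-Mul1 | r0:9,r1:Mul1,r2:Add2,r3:5,r4:9,r5:Add1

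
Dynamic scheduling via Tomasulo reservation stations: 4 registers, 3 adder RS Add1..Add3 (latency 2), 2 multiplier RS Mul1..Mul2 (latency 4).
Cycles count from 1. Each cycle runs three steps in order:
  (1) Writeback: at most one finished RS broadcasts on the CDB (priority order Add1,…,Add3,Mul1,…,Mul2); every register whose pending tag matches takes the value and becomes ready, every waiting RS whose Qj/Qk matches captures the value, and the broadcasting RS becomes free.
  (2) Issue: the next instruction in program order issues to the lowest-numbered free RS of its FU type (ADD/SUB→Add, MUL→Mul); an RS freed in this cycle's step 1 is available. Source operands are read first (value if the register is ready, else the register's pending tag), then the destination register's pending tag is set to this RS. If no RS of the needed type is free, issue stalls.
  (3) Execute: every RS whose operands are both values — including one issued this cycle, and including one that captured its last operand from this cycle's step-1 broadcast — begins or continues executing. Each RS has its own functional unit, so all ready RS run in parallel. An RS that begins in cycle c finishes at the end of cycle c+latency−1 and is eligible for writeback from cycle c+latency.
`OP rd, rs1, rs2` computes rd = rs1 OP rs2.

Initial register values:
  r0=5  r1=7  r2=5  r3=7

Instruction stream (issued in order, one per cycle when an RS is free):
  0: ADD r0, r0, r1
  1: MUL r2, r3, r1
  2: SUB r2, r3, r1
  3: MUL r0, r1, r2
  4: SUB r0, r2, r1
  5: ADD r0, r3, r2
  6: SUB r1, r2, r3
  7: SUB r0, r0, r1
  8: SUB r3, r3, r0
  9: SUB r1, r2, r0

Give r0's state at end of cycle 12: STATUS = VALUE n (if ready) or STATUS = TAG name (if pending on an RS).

STATUS = VALUE 14

c1: issue ADD r0<-Add1 | r0:Add1,r1:7,r2:5,r3:7
c2: issue MUL r2<-Mul1 | r0:Add1,r1:7,r2:Mul1,r3:7
c3: CDB Add1=12; issue SUB r2<-Add1 | r0:12,r1:7,r2:Add1,r3:7
c4: issue MUL r0<-Mul2 | r0:Mul2,r1:7,r2:Add1,r3:7
c5: CDB Add1=0; issue SUB r0<-Add1 | r0:Add1,r1:7,r2:0,r3:7
c6: CDB Mul1=49; issue ADD r0<-Add2 | r0:Add2,r1:7,r2:0,r3:7
c7: CDB Add1=-7; issue SUB r1<-Add1 | r0:Add2,r1:Add1,r2:0,r3:7
c8: CDB Add2=7; issue SUB r0<-Add2 | r0:Add2,r1:Add1,r2:0,r3:7
c9: CDB Add1=-7; issue SUB r3<-Add1 | r0:Add2,r1:-7,r2:0,r3:Add1
c10: CDB Mul2=0; issue SUB r1<-Add3 | r0:Add2,r1:Add3,r2:0,r3:Add1
c11: CDB Add2=14 | r0:14,r1:Add3,r2:0,r3:Add1
c12: - | r0:14,r1:Add3,r2:0,r3:Add1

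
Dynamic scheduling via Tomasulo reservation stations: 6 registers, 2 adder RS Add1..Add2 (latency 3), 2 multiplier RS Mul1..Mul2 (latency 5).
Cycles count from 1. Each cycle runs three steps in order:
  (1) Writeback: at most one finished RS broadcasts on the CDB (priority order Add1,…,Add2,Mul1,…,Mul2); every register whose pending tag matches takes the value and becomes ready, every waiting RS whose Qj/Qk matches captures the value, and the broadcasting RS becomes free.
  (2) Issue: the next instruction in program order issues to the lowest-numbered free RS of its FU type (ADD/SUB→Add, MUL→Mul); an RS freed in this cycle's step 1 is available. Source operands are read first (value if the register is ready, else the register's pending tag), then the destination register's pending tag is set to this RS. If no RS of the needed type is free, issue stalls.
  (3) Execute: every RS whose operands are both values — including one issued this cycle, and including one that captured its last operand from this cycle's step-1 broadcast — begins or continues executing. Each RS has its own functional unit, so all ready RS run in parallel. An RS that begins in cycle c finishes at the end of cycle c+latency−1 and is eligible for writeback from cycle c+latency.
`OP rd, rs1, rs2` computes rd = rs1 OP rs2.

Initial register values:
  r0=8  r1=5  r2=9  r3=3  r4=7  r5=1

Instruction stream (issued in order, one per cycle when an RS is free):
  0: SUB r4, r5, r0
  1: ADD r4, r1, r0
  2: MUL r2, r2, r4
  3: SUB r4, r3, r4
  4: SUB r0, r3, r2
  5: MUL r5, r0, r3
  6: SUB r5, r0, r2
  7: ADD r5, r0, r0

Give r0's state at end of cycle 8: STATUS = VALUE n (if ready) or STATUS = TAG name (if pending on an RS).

STATUS = TAG Add2

c1: issue SUB r4<-Add1 | r0:8,r1:5,r2:9,r3:3,r4:Add1,r5:1
c2: issue ADD r4<-Add2 | r0:8,r1:5,r2:9,r3:3,r4:Add2,r5:1
c3: issue MUL r2<-Mul1 | r0:8,r1:5,r2:Mul1,r3:3,r4:Add2,r5:1
c4: CDB Add1=-7; issue SUB r4<-Add1 | r0:8,r1:5,r2:Mul1,r3:3,r4:Add1,r5:1
c5: CDB Add2=13; issue SUB r0<-Add2 | r0:Add2,r1:5,r2:Mul1,r3:3,r4:Add1,r5:1
c6: issue MUL r5<-Mul2 | r0:Add2,r1:5,r2:Mul1,r3:3,r4:Add1,r5:Mul2
c7: stall | r0:Add2,r1:5,r2:Mul1,r3:3,r4:Add1,r5:Mul2
c8: CDB Add1=-10; issue SUB r5<-Add1 | r0:Add2,r1:5,r2:Mul1,r3:3,r4:-10,r5:Add1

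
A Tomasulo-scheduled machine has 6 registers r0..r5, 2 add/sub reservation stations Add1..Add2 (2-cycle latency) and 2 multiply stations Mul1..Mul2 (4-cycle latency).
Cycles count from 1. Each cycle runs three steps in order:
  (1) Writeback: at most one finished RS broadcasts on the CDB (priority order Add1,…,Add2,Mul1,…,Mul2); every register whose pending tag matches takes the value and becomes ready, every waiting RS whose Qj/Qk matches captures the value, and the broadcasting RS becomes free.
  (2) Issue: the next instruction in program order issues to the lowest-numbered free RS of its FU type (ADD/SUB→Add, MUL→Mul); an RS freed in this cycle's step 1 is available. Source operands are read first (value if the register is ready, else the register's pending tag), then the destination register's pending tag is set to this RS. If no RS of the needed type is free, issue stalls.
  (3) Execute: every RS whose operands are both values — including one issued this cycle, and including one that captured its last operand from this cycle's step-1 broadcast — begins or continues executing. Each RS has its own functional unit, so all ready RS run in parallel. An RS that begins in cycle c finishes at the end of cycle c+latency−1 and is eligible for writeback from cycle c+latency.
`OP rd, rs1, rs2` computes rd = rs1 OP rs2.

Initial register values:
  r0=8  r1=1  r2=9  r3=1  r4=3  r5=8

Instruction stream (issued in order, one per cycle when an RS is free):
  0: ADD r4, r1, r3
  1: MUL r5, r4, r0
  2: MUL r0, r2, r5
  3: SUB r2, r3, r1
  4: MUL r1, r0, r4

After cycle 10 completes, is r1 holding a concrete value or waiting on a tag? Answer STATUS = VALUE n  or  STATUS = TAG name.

STATUS = TAG Mul1

  c1: issue ADD r4<-Add1  regs: r0:8,r1:1,r2:9,r3:1,r4:Add1,r5:8
  c2: issue MUL r5<-Mul1  regs: r0:8,r1:1,r2:9,r3:1,r4:Add1,r5:Mul1
  c3: CDB Add1=2; issue MUL r0<-Mul2  regs: r0:Mul2,r1:1,r2:9,r3:1,r4:2,r5:Mul1
  c4: issue SUB r2<-Add1  regs: r0:Mul2,r1:1,r2:Add1,r3:1,r4:2,r5:Mul1
  c5: stall  regs: r0:Mul2,r1:1,r2:Add1,r3:1,r4:2,r5:Mul1
  c6: CDB Add1=0; stall  regs: r0:Mul2,r1:1,r2:0,r3:1,r4:2,r5:Mul1
  c7: CDB Mul1=16; issue MUL r1<-Mul1  regs: r0:Mul2,r1:Mul1,r2:0,r3:1,r4:2,r5:16
  c8: -  regs: r0:Mul2,r1:Mul1,r2:0,r3:1,r4:2,r5:16
  c9: -  regs: r0:Mul2,r1:Mul1,r2:0,r3:1,r4:2,r5:16
  c10: -  regs: r0:Mul2,r1:Mul1,r2:0,r3:1,r4:2,r5:16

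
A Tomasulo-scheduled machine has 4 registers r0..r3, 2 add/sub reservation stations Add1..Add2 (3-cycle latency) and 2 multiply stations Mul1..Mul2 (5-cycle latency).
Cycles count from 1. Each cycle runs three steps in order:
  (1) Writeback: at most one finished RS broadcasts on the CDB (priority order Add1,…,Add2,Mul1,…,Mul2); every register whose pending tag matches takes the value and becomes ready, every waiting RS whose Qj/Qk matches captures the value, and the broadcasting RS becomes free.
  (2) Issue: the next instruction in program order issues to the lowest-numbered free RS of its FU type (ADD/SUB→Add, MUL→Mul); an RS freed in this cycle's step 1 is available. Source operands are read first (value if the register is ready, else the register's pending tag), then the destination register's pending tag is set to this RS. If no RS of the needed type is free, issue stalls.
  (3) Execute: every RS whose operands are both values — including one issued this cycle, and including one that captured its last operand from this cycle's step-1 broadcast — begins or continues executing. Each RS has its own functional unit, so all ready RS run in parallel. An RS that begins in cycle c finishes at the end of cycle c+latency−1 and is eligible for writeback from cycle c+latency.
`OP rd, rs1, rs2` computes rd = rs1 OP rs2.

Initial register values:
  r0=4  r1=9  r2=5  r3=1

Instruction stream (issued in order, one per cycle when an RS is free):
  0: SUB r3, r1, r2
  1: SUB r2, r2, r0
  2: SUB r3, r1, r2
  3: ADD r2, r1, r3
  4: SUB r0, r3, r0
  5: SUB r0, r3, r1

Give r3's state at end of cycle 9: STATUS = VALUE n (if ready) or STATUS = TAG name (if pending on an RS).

STATUS = VALUE 8

  c1: issue SUB r3<-Add1  regs: r0:4,r1:9,r2:5,r3:Add1
  c2: issue SUB r2<-Add2  regs: r0:4,r1:9,r2:Add2,r3:Add1
  c3: stall  regs: r0:4,r1:9,r2:Add2,r3:Add1
  c4: CDB Add1=4; issue SUB r3<-Add1  regs: r0:4,r1:9,r2:Add2,r3:Add1
  c5: CDB Add2=1; issue ADD r2<-Add2  regs: r0:4,r1:9,r2:Add2,r3:Add1
  c6: stall  regs: r0:4,r1:9,r2:Add2,r3:Add1
  c7: stall  regs: r0:4,r1:9,r2:Add2,r3:Add1
  c8: CDB Add1=8; issue SUB r0<-Add1  regs: r0:Add1,r1:9,r2:Add2,r3:8
  c9: stall  regs: r0:Add1,r1:9,r2:Add2,r3:8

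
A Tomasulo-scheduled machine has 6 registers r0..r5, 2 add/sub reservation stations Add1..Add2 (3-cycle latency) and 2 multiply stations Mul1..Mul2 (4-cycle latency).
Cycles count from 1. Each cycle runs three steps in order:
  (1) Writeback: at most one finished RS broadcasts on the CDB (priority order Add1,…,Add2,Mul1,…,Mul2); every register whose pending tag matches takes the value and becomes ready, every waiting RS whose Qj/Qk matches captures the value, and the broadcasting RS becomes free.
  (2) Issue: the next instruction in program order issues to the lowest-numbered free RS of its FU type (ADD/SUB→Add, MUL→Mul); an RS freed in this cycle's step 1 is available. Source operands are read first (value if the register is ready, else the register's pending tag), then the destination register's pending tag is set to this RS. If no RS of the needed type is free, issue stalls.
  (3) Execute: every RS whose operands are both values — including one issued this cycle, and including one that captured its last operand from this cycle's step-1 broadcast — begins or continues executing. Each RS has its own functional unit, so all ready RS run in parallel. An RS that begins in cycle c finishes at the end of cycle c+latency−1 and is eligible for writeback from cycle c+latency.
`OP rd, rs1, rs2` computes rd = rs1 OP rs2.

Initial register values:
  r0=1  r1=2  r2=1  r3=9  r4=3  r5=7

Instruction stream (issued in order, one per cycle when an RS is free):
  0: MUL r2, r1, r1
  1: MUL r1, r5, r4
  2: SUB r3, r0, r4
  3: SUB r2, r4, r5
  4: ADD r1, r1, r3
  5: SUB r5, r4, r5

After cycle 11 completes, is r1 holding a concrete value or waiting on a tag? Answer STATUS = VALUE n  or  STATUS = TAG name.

STATUS = VALUE 19

  c1: issue MUL r2<-Mul1  regs: r0:1,r1:2,r2:Mul1,r3:9,r4:3,r5:7
  c2: issue MUL r1<-Mul2  regs: r0:1,r1:Mul2,r2:Mul1,r3:9,r4:3,r5:7
  c3: issue SUB r3<-Add1  regs: r0:1,r1:Mul2,r2:Mul1,r3:Add1,r4:3,r5:7
  c4: issue SUB r2<-Add2  regs: r0:1,r1:Mul2,r2:Add2,r3:Add1,r4:3,r5:7
  c5: CDB Mul1=4; stall  regs: r0:1,r1:Mul2,r2:Add2,r3:Add1,r4:3,r5:7
  c6: CDB Add1=-2; issue ADD r1<-Add1  regs: r0:1,r1:Add1,r2:Add2,r3:-2,r4:3,r5:7
  c7: CDB Add2=-4; issue SUB r5<-Add2  regs: r0:1,r1:Add1,r2:-4,r3:-2,r4:3,r5:Add2
  c8: CDB Mul2=21  regs: r0:1,r1:Add1,r2:-4,r3:-2,r4:3,r5:Add2
  c9: -  regs: r0:1,r1:Add1,r2:-4,r3:-2,r4:3,r5:Add2
  c10: CDB Add2=-4  regs: r0:1,r1:Add1,r2:-4,r3:-2,r4:3,r5:-4
  c11: CDB Add1=19  regs: r0:1,r1:19,r2:-4,r3:-2,r4:3,r5:-4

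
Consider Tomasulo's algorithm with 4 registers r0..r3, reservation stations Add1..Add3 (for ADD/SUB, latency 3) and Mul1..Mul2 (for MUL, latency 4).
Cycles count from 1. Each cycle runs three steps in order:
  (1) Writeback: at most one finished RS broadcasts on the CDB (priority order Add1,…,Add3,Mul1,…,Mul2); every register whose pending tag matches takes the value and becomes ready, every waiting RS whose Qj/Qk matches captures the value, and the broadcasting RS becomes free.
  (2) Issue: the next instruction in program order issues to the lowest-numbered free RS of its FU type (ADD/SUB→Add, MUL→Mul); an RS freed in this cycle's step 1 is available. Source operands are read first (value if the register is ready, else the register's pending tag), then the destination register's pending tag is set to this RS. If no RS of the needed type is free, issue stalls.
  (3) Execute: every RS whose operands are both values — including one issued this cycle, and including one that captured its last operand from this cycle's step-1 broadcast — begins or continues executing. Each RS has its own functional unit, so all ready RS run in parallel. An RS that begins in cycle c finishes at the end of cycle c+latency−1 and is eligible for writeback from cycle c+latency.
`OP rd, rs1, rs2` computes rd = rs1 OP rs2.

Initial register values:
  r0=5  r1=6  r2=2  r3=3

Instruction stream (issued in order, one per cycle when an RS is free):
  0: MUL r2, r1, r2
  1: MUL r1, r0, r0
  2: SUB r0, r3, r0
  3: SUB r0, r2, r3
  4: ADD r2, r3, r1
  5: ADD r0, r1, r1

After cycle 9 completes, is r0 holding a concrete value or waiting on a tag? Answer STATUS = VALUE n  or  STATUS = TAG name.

STATUS = TAG Add1

c1: issue MUL r2<-Mul1 | r0:5,r1:6,r2:Mul1,r3:3
c2: issue MUL r1<-Mul2 | r0:5,r1:Mul2,r2:Mul1,r3:3
c3: issue SUB r0<-Add1 | r0:Add1,r1:Mul2,r2:Mul1,r3:3
c4: issue SUB r0<-Add2 | r0:Add2,r1:Mul2,r2:Mul1,r3:3
c5: CDB Mul1=12; issue ADD r2<-Add3 | r0:Add2,r1:Mul2,r2:Add3,r3:3
c6: CDB Add1=-2; issue ADD r0<-Add1 | r0:Add1,r1:Mul2,r2:Add3,r3:3
c7: CDB Mul2=25 | r0:Add1,r1:25,r2:Add3,r3:3
c8: CDB Add2=9 | r0:Add1,r1:25,r2:Add3,r3:3
c9: - | r0:Add1,r1:25,r2:Add3,r3:3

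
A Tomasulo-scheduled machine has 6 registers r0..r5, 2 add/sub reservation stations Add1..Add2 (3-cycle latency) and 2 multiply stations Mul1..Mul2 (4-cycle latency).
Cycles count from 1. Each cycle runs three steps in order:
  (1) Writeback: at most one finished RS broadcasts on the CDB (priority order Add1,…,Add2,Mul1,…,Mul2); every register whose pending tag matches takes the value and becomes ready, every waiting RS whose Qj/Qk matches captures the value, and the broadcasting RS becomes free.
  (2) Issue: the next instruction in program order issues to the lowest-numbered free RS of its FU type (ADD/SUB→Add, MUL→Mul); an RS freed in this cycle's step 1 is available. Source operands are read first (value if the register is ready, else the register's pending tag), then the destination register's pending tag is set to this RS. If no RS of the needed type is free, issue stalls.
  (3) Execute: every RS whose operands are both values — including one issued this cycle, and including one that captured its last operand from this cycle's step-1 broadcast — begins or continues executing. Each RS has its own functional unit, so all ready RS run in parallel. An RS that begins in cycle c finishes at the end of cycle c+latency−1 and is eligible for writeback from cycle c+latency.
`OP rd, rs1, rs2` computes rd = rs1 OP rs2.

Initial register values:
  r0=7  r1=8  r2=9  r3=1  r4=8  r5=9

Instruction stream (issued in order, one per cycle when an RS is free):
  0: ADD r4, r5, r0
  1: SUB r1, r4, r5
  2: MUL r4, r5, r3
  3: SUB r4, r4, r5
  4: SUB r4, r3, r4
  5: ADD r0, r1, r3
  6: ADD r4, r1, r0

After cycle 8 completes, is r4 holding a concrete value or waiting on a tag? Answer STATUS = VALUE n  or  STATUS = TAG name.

STATUS = TAG Add2

  c1: issue ADD r4<-Add1  regs: r0:7,r1:8,r2:9,r3:1,r4:Add1,r5:9
  c2: issue SUB r1<-Add2  regs: r0:7,r1:Add2,r2:9,r3:1,r4:Add1,r5:9
  c3: issue MUL r4<-Mul1  regs: r0:7,r1:Add2,r2:9,r3:1,r4:Mul1,r5:9
  c4: CDB Add1=16; issue SUB r4<-Add1  regs: r0:7,r1:Add2,r2:9,r3:1,r4:Add1,r5:9
  c5: stall  regs: r0:7,r1:Add2,r2:9,r3:1,r4:Add1,r5:9
  c6: stall  regs: r0:7,r1:Add2,r2:9,r3:1,r4:Add1,r5:9
  c7: CDB Add2=7; issue SUB r4<-Add2  regs: r0:7,r1:7,r2:9,r3:1,r4:Add2,r5:9
  c8: CDB Mul1=9; stall  regs: r0:7,r1:7,r2:9,r3:1,r4:Add2,r5:9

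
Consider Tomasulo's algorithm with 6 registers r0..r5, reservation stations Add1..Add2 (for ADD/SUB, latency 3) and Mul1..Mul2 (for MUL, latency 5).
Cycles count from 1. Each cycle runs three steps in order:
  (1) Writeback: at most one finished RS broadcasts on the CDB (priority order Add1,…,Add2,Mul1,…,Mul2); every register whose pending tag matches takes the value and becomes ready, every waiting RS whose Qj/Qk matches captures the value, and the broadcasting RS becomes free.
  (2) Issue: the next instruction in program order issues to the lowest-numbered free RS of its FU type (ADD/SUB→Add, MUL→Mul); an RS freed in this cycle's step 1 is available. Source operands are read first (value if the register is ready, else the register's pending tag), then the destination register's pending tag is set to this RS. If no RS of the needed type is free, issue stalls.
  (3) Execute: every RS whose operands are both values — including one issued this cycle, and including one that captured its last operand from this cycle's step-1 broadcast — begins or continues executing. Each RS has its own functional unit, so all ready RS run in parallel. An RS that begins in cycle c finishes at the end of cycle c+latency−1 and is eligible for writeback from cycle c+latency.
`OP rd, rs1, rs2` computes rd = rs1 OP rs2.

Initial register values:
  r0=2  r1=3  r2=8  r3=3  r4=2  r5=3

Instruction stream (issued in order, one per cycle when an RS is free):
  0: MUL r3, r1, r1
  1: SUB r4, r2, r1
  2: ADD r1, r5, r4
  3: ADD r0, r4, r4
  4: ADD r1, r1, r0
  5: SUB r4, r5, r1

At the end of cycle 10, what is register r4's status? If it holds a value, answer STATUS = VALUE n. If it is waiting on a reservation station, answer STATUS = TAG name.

STATUS = TAG Add2

cycle 1: issue MUL r3<-Mul1 // r0:2,r1:3,r2:8,r3:Mul1,r4:2,r5:3
cycle 2: issue SUB r4<-Add1 // r0:2,r1:3,r2:8,r3:Mul1,r4:Add1,r5:3
cycle 3: issue ADD r1<-Add2 // r0:2,r1:Add2,r2:8,r3:Mul1,r4:Add1,r5:3
cycle 4: stall // r0:2,r1:Add2,r2:8,r3:Mul1,r4:Add1,r5:3
cycle 5: CDB Add1=5; issue ADD r0<-Add1 // r0:Add1,r1:Add2,r2:8,r3:Mul1,r4:5,r5:3
cycle 6: CDB Mul1=9; stall // r0:Add1,r1:Add2,r2:8,r3:9,r4:5,r5:3
cycle 7: stall // r0:Add1,r1:Add2,r2:8,r3:9,r4:5,r5:3
cycle 8: CDB Add1=10; issue ADD r1<-Add1 // r0:10,r1:Add1,r2:8,r3:9,r4:5,r5:3
cycle 9: CDB Add2=8; issue SUB r4<-Add2 // r0:10,r1:Add1,r2:8,r3:9,r4:Add2,r5:3
cycle 10: - // r0:10,r1:Add1,r2:8,r3:9,r4:Add2,r5:3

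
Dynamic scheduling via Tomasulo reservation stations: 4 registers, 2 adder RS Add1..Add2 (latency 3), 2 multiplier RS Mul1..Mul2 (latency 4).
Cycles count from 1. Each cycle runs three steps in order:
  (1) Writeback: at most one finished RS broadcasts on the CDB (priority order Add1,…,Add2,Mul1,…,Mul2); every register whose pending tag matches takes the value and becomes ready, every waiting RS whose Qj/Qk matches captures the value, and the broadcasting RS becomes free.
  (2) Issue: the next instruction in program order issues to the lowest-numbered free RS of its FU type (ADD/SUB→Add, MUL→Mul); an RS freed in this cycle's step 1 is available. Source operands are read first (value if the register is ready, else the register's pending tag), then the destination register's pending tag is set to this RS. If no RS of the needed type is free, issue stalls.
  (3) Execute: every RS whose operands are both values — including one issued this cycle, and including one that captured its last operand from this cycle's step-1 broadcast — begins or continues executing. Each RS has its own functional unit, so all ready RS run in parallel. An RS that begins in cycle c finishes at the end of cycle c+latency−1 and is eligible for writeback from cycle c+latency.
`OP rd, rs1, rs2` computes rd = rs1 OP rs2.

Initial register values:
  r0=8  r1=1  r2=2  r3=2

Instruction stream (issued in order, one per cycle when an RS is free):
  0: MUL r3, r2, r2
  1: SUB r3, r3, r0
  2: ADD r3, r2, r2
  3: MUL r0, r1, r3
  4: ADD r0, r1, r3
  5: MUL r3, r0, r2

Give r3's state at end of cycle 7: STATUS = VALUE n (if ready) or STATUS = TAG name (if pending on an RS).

STATUS = TAG Mul1

c1: issue MUL r3<-Mul1 | r0:8,r1:1,r2:2,r3:Mul1
c2: issue SUB r3<-Add1 | r0:8,r1:1,r2:2,r3:Add1
c3: issue ADD r3<-Add2 | r0:8,r1:1,r2:2,r3:Add2
c4: issue MUL r0<-Mul2 | r0:Mul2,r1:1,r2:2,r3:Add2
c5: CDB Mul1=4; stall | r0:Mul2,r1:1,r2:2,r3:Add2
c6: CDB Add2=4; issue ADD r0<-Add2 | r0:Add2,r1:1,r2:2,r3:4
c7: issue MUL r3<-Mul1 | r0:Add2,r1:1,r2:2,r3:Mul1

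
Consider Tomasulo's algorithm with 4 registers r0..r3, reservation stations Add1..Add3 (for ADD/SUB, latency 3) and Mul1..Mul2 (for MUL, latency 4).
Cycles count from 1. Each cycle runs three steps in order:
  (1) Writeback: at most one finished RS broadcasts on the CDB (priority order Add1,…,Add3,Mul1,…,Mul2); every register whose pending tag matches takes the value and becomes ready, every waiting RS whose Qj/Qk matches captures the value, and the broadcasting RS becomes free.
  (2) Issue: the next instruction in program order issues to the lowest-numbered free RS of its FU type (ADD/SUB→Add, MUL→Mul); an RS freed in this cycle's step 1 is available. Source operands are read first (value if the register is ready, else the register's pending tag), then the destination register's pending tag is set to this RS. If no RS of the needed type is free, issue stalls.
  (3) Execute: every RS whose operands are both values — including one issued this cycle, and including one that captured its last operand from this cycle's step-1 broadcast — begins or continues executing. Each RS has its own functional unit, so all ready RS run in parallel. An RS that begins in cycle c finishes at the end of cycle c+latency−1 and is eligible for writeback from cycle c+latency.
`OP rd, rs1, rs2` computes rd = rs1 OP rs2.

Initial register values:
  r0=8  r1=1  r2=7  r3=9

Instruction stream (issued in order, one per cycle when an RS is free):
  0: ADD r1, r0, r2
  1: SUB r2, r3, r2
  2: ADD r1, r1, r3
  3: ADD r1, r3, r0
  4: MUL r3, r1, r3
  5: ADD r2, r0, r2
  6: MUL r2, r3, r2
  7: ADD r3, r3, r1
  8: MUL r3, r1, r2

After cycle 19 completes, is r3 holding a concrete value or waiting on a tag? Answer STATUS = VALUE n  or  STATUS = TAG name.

c1: issue ADD r1<-Add1 | r0:8,r1:Add1,r2:7,r3:9
c2: issue SUB r2<-Add2 | r0:8,r1:Add1,r2:Add2,r3:9
c3: issue ADD r1<-Add3 | r0:8,r1:Add3,r2:Add2,r3:9
c4: CDB Add1=15; issue ADD r1<-Add1 | r0:8,r1:Add1,r2:Add2,r3:9
c5: CDB Add2=2; issue MUL r3<-Mul1 | r0:8,r1:Add1,r2:2,r3:Mul1
c6: issue ADD r2<-Add2 | r0:8,r1:Add1,r2:Add2,r3:Mul1
c7: CDB Add1=17; issue MUL r2<-Mul2 | r0:8,r1:17,r2:Mul2,r3:Mul1
c8: CDB Add3=24; issue ADD r3<-Add1 | r0:8,r1:17,r2:Mul2,r3:Add1
c9: CDB Add2=10; stall | r0:8,r1:17,r2:Mul2,r3:Add1
c10: stall | r0:8,r1:17,r2:Mul2,r3:Add1
c11: CDB Mul1=153; issue MUL r3<-Mul1 | r0:8,r1:17,r2:Mul2,r3:Mul1
c12: - | r0:8,r1:17,r2:Mul2,r3:Mul1
c13: - | r0:8,r1:17,r2:Mul2,r3:Mul1
c14: CDB Add1=170 | r0:8,r1:17,r2:Mul2,r3:Mul1
c15: CDB Mul2=1530 | r0:8,r1:17,r2:1530,r3:Mul1
c16: - | r0:8,r1:17,r2:1530,r3:Mul1
c17: - | r0:8,r1:17,r2:1530,r3:Mul1
c18: - | r0:8,r1:17,r2:1530,r3:Mul1
c19: CDB Mul1=26010 | r0:8,r1:17,r2:1530,r3:26010

STATUS = VALUE 26010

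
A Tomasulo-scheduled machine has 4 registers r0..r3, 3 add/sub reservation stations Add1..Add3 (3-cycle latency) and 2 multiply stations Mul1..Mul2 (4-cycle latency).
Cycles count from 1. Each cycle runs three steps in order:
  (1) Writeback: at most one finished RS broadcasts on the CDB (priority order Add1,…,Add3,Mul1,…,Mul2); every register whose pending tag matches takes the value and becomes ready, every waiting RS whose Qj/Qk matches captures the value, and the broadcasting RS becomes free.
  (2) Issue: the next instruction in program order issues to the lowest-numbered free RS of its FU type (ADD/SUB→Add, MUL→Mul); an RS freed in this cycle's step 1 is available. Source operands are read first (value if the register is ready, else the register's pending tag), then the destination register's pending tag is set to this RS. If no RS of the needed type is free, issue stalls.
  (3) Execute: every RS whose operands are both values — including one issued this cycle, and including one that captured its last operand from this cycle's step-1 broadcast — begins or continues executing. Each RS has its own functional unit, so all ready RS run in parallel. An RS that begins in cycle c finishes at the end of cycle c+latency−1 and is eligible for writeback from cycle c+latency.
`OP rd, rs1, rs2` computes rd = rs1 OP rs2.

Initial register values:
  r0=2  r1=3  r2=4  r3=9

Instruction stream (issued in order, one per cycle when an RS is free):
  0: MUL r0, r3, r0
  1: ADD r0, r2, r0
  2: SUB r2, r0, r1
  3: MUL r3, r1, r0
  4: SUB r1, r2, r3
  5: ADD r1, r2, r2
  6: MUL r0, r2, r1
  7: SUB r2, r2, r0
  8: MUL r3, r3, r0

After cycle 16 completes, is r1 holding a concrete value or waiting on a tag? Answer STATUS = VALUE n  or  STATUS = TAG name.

STATUS = VALUE 38

cycle 1: issue MUL r0<-Mul1 // r0:Mul1,r1:3,r2:4,r3:9
cycle 2: issue ADD r0<-Add1 // r0:Add1,r1:3,r2:4,r3:9
cycle 3: issue SUB r2<-Add2 // r0:Add1,r1:3,r2:Add2,r3:9
cycle 4: issue MUL r3<-Mul2 // r0:Add1,r1:3,r2:Add2,r3:Mul2
cycle 5: CDB Mul1=18; issue SUB r1<-Add3 // r0:Add1,r1:Add3,r2:Add2,r3:Mul2
cycle 6: stall // r0:Add1,r1:Add3,r2:Add2,r3:Mul2
cycle 7: stall // r0:Add1,r1:Add3,r2:Add2,r3:Mul2
cycle 8: CDB Add1=22; issue ADD r1<-Add1 // r0:22,r1:Add1,r2:Add2,r3:Mul2
cycle 9: issue MUL r0<-Mul1 // r0:Mul1,r1:Add1,r2:Add2,r3:Mul2
cycle 10: stall // r0:Mul1,r1:Add1,r2:Add2,r3:Mul2
cycle 11: CDB Add2=19; issue SUB r2<-Add2 // r0:Mul1,r1:Add1,r2:Add2,r3:Mul2
cycle 12: CDB Mul2=66; issue MUL r3<-Mul2 // r0:Mul1,r1:Add1,r2:Add2,r3:Mul2
cycle 13: - // r0:Mul1,r1:Add1,r2:Add2,r3:Mul2
cycle 14: CDB Add1=38 // r0:Mul1,r1:38,r2:Add2,r3:Mul2
cycle 15: CDB Add3=-47 // r0:Mul1,r1:38,r2:Add2,r3:Mul2
cycle 16: - // r0:Mul1,r1:38,r2:Add2,r3:Mul2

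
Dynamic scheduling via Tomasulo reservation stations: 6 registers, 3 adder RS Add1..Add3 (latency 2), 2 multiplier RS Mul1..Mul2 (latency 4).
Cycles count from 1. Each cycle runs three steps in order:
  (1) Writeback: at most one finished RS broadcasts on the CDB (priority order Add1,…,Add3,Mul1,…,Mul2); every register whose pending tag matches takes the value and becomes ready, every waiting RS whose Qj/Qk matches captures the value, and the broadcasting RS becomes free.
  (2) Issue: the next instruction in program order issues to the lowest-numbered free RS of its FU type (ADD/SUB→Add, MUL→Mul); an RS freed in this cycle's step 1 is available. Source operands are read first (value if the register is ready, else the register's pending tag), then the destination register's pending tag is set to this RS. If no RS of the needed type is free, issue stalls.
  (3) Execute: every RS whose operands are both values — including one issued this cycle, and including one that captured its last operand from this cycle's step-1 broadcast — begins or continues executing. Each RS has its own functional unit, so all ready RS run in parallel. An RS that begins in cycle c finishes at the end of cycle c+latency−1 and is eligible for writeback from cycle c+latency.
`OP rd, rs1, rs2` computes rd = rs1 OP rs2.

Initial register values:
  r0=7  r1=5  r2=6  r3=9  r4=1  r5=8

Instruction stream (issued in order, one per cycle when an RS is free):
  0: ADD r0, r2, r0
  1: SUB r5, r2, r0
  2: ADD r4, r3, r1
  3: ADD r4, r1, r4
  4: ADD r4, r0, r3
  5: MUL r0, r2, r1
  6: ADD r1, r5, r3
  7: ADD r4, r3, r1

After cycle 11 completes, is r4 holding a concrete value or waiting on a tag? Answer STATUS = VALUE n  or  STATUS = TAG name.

STATUS = VALUE 11

cycle 1: issue ADD r0<-Add1 // r0:Add1,r1:5,r2:6,r3:9,r4:1,r5:8
cycle 2: issue SUB r5<-Add2 // r0:Add1,r1:5,r2:6,r3:9,r4:1,r5:Add2
cycle 3: CDB Add1=13; issue ADD r4<-Add1 // r0:13,r1:5,r2:6,r3:9,r4:Add1,r5:Add2
cycle 4: issue ADD r4<-Add3 // r0:13,r1:5,r2:6,r3:9,r4:Add3,r5:Add2
cycle 5: CDB Add1=14; issue ADD r4<-Add1 // r0:13,r1:5,r2:6,r3:9,r4:Add1,r5:Add2
cycle 6: CDB Add2=-7; issue MUL r0<-Mul1 // r0:Mul1,r1:5,r2:6,r3:9,r4:Add1,r5:-7
cycle 7: CDB Add1=22; issue ADD r1<-Add1 // r0:Mul1,r1:Add1,r2:6,r3:9,r4:22,r5:-7
cycle 8: CDB Add3=19; issue ADD r4<-Add2 // r0:Mul1,r1:Add1,r2:6,r3:9,r4:Add2,r5:-7
cycle 9: CDB Add1=2 // r0:Mul1,r1:2,r2:6,r3:9,r4:Add2,r5:-7
cycle 10: CDB Mul1=30 // r0:30,r1:2,r2:6,r3:9,r4:Add2,r5:-7
cycle 11: CDB Add2=11 // r0:30,r1:2,r2:6,r3:9,r4:11,r5:-7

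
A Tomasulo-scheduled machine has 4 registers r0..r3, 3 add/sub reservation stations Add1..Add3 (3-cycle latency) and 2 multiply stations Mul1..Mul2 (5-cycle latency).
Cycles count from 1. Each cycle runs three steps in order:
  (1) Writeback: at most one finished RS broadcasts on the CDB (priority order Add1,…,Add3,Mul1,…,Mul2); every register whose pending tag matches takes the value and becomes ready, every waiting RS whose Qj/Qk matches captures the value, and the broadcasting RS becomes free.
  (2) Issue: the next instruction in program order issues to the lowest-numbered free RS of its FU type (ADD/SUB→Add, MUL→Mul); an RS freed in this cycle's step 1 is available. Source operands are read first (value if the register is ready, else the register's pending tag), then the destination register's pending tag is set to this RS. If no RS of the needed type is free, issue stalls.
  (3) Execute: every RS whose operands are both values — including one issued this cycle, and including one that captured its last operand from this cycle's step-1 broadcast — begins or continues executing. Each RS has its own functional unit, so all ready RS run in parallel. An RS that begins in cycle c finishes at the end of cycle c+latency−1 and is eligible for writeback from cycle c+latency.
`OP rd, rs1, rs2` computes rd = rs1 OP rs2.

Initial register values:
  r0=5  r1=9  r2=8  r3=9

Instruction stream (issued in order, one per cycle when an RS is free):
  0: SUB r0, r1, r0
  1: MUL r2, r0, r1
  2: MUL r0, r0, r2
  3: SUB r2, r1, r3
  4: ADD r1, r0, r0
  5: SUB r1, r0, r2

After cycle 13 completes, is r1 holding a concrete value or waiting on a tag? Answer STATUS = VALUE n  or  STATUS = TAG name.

c1: issue SUB r0<-Add1 | r0:Add1,r1:9,r2:8,r3:9
c2: issue MUL r2<-Mul1 | r0:Add1,r1:9,r2:Mul1,r3:9
c3: issue MUL r0<-Mul2 | r0:Mul2,r1:9,r2:Mul1,r3:9
c4: CDB Add1=4; issue SUB r2<-Add1 | r0:Mul2,r1:9,r2:Add1,r3:9
c5: issue ADD r1<-Add2 | r0:Mul2,r1:Add2,r2:Add1,r3:9
c6: issue SUB r1<-Add3 | r0:Mul2,r1:Add3,r2:Add1,r3:9
c7: CDB Add1=0 | r0:Mul2,r1:Add3,r2:0,r3:9
c8: - | r0:Mul2,r1:Add3,r2:0,r3:9
c9: CDB Mul1=36 | r0:Mul2,r1:Add3,r2:0,r3:9
c10: - | r0:Mul2,r1:Add3,r2:0,r3:9
c11: - | r0:Mul2,r1:Add3,r2:0,r3:9
c12: - | r0:Mul2,r1:Add3,r2:0,r3:9
c13: - | r0:Mul2,r1:Add3,r2:0,r3:9

STATUS = TAG Add3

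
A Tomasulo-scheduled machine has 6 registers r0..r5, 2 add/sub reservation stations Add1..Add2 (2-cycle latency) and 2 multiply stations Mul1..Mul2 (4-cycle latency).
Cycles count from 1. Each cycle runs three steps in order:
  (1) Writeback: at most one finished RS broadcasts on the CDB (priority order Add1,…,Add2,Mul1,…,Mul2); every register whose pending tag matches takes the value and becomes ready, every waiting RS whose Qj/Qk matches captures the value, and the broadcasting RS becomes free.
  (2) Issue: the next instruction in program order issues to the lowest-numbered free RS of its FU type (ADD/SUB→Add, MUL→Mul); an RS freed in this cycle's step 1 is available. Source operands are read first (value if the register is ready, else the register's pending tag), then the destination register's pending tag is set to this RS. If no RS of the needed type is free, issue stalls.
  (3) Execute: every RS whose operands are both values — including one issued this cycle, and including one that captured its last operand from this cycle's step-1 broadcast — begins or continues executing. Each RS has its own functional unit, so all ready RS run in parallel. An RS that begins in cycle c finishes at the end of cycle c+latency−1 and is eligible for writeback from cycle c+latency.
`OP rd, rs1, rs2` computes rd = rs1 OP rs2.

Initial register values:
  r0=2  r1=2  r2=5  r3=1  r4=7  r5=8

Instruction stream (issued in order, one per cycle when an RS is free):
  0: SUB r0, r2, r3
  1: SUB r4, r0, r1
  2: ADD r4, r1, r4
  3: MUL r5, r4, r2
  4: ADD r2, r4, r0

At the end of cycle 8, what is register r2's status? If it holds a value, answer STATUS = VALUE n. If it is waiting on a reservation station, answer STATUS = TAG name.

c1: issue SUB r0<-Add1 | r0:Add1,r1:2,r2:5,r3:1,r4:7,r5:8
c2: issue SUB r4<-Add2 | r0:Add1,r1:2,r2:5,r3:1,r4:Add2,r5:8
c3: CDB Add1=4; issue ADD r4<-Add1 | r0:4,r1:2,r2:5,r3:1,r4:Add1,r5:8
c4: issue MUL r5<-Mul1 | r0:4,r1:2,r2:5,r3:1,r4:Add1,r5:Mul1
c5: CDB Add2=2; issue ADD r2<-Add2 | r0:4,r1:2,r2:Add2,r3:1,r4:Add1,r5:Mul1
c6: - | r0:4,r1:2,r2:Add2,r3:1,r4:Add1,r5:Mul1
c7: CDB Add1=4 | r0:4,r1:2,r2:Add2,r3:1,r4:4,r5:Mul1
c8: - | r0:4,r1:2,r2:Add2,r3:1,r4:4,r5:Mul1

STATUS = TAG Add2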